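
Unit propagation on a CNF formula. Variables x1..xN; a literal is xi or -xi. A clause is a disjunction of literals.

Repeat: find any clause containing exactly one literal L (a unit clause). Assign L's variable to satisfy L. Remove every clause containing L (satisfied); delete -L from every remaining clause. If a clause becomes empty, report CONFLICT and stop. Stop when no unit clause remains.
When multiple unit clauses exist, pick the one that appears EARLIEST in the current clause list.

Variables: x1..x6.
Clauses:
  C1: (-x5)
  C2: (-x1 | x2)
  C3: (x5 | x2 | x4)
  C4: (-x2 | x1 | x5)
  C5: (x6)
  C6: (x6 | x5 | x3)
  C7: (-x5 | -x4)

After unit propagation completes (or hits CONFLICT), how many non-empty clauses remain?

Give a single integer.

Answer: 3

Derivation:
unit clause [-5] forces x5=F; simplify:
  drop 5 from [5, 2, 4] -> [2, 4]
  drop 5 from [-2, 1, 5] -> [-2, 1]
  drop 5 from [6, 5, 3] -> [6, 3]
  satisfied 2 clause(s); 5 remain; assigned so far: [5]
unit clause [6] forces x6=T; simplify:
  satisfied 2 clause(s); 3 remain; assigned so far: [5, 6]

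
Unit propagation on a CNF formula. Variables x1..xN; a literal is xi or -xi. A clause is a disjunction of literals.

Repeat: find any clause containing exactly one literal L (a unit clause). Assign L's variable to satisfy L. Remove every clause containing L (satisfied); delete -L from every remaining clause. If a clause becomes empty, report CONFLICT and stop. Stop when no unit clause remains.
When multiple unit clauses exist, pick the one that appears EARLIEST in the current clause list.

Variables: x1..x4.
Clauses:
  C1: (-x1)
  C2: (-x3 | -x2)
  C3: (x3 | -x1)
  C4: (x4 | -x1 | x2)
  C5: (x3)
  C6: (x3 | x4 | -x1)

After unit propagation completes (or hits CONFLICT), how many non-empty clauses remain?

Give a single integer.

Answer: 0

Derivation:
unit clause [-1] forces x1=F; simplify:
  satisfied 4 clause(s); 2 remain; assigned so far: [1]
unit clause [3] forces x3=T; simplify:
  drop -3 from [-3, -2] -> [-2]
  satisfied 1 clause(s); 1 remain; assigned so far: [1, 3]
unit clause [-2] forces x2=F; simplify:
  satisfied 1 clause(s); 0 remain; assigned so far: [1, 2, 3]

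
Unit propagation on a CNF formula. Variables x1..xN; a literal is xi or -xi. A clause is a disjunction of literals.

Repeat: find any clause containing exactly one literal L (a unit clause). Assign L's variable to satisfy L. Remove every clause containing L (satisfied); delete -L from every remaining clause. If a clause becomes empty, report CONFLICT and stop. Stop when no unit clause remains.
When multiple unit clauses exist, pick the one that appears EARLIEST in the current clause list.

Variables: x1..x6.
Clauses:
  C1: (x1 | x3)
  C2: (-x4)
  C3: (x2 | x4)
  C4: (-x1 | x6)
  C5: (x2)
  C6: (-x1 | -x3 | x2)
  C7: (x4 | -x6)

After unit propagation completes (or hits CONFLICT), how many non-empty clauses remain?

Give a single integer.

Answer: 0

Derivation:
unit clause [-4] forces x4=F; simplify:
  drop 4 from [2, 4] -> [2]
  drop 4 from [4, -6] -> [-6]
  satisfied 1 clause(s); 6 remain; assigned so far: [4]
unit clause [2] forces x2=T; simplify:
  satisfied 3 clause(s); 3 remain; assigned so far: [2, 4]
unit clause [-6] forces x6=F; simplify:
  drop 6 from [-1, 6] -> [-1]
  satisfied 1 clause(s); 2 remain; assigned so far: [2, 4, 6]
unit clause [-1] forces x1=F; simplify:
  drop 1 from [1, 3] -> [3]
  satisfied 1 clause(s); 1 remain; assigned so far: [1, 2, 4, 6]
unit clause [3] forces x3=T; simplify:
  satisfied 1 clause(s); 0 remain; assigned so far: [1, 2, 3, 4, 6]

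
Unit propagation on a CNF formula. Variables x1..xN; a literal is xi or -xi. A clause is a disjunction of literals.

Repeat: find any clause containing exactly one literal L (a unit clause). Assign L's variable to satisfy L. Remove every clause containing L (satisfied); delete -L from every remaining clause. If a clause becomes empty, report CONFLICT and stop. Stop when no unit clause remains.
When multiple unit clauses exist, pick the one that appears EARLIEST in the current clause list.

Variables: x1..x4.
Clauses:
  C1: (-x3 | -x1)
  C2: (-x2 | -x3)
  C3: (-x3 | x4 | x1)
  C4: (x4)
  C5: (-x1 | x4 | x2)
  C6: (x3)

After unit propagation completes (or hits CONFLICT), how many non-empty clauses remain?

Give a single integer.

Answer: 0

Derivation:
unit clause [4] forces x4=T; simplify:
  satisfied 3 clause(s); 3 remain; assigned so far: [4]
unit clause [3] forces x3=T; simplify:
  drop -3 from [-3, -1] -> [-1]
  drop -3 from [-2, -3] -> [-2]
  satisfied 1 clause(s); 2 remain; assigned so far: [3, 4]
unit clause [-1] forces x1=F; simplify:
  satisfied 1 clause(s); 1 remain; assigned so far: [1, 3, 4]
unit clause [-2] forces x2=F; simplify:
  satisfied 1 clause(s); 0 remain; assigned so far: [1, 2, 3, 4]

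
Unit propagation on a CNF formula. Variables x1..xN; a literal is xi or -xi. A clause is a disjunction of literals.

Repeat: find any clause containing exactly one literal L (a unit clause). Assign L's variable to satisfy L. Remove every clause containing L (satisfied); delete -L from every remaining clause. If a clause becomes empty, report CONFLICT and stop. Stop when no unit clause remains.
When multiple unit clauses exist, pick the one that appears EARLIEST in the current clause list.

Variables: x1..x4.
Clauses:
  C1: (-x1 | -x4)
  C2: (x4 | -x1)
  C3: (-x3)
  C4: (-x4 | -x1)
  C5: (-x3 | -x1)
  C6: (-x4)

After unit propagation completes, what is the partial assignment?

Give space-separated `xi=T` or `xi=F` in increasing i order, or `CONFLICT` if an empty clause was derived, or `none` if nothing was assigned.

Answer: x1=F x3=F x4=F

Derivation:
unit clause [-3] forces x3=F; simplify:
  satisfied 2 clause(s); 4 remain; assigned so far: [3]
unit clause [-4] forces x4=F; simplify:
  drop 4 from [4, -1] -> [-1]
  satisfied 3 clause(s); 1 remain; assigned so far: [3, 4]
unit clause [-1] forces x1=F; simplify:
  satisfied 1 clause(s); 0 remain; assigned so far: [1, 3, 4]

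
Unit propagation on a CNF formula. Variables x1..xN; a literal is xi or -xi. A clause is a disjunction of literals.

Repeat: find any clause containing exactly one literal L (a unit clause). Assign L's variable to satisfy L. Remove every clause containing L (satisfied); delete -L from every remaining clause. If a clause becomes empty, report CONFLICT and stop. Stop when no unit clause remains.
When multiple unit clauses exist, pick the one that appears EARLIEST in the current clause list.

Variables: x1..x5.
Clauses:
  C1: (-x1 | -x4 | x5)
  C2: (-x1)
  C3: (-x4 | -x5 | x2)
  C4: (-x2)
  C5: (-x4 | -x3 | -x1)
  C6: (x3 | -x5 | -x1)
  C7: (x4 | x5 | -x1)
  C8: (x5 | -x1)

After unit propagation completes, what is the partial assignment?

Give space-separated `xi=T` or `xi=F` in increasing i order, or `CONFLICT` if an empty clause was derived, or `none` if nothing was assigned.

Answer: x1=F x2=F

Derivation:
unit clause [-1] forces x1=F; simplify:
  satisfied 6 clause(s); 2 remain; assigned so far: [1]
unit clause [-2] forces x2=F; simplify:
  drop 2 from [-4, -5, 2] -> [-4, -5]
  satisfied 1 clause(s); 1 remain; assigned so far: [1, 2]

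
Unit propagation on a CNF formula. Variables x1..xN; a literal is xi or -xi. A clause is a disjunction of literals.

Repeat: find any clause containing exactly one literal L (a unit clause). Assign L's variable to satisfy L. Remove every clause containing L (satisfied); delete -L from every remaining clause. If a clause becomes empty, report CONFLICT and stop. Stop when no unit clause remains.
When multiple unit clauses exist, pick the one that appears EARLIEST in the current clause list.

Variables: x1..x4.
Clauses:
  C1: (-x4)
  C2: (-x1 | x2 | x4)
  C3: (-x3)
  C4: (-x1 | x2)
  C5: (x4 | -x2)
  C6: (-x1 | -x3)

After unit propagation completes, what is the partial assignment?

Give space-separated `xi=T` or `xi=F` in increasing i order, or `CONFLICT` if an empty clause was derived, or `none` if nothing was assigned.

Answer: x1=F x2=F x3=F x4=F

Derivation:
unit clause [-4] forces x4=F; simplify:
  drop 4 from [-1, 2, 4] -> [-1, 2]
  drop 4 from [4, -2] -> [-2]
  satisfied 1 clause(s); 5 remain; assigned so far: [4]
unit clause [-3] forces x3=F; simplify:
  satisfied 2 clause(s); 3 remain; assigned so far: [3, 4]
unit clause [-2] forces x2=F; simplify:
  drop 2 from [-1, 2] -> [-1]
  drop 2 from [-1, 2] -> [-1]
  satisfied 1 clause(s); 2 remain; assigned so far: [2, 3, 4]
unit clause [-1] forces x1=F; simplify:
  satisfied 2 clause(s); 0 remain; assigned so far: [1, 2, 3, 4]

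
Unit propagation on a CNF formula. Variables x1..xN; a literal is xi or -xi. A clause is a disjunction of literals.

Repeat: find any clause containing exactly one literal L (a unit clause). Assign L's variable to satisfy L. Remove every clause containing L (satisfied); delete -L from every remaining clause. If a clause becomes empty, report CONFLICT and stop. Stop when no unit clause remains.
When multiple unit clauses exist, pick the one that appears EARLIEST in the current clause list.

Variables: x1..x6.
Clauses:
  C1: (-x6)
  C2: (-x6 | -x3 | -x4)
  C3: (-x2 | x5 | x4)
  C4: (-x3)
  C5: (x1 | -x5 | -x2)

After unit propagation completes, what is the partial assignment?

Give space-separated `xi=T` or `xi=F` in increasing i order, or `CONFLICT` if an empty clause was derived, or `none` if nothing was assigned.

unit clause [-6] forces x6=F; simplify:
  satisfied 2 clause(s); 3 remain; assigned so far: [6]
unit clause [-3] forces x3=F; simplify:
  satisfied 1 clause(s); 2 remain; assigned so far: [3, 6]

Answer: x3=F x6=F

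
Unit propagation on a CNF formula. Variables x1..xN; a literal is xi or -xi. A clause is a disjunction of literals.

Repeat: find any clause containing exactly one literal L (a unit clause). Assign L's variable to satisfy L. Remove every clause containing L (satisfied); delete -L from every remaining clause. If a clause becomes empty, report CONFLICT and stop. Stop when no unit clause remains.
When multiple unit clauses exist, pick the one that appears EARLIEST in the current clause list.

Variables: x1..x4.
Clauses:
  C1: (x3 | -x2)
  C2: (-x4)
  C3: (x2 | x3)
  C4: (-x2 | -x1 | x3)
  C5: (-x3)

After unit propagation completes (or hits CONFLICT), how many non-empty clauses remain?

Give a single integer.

unit clause [-4] forces x4=F; simplify:
  satisfied 1 clause(s); 4 remain; assigned so far: [4]
unit clause [-3] forces x3=F; simplify:
  drop 3 from [3, -2] -> [-2]
  drop 3 from [2, 3] -> [2]
  drop 3 from [-2, -1, 3] -> [-2, -1]
  satisfied 1 clause(s); 3 remain; assigned so far: [3, 4]
unit clause [-2] forces x2=F; simplify:
  drop 2 from [2] -> [] (empty!)
  satisfied 2 clause(s); 1 remain; assigned so far: [2, 3, 4]
CONFLICT (empty clause)

Answer: 0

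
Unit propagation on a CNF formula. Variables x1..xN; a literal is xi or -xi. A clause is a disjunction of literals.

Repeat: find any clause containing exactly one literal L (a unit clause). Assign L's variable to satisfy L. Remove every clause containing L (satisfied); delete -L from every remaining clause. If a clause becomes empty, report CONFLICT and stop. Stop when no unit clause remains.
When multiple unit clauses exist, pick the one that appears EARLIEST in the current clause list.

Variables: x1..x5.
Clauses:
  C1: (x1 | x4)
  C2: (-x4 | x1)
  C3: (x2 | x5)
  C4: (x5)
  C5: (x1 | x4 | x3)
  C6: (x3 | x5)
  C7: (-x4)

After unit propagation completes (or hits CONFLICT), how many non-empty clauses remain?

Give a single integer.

unit clause [5] forces x5=T; simplify:
  satisfied 3 clause(s); 4 remain; assigned so far: [5]
unit clause [-4] forces x4=F; simplify:
  drop 4 from [1, 4] -> [1]
  drop 4 from [1, 4, 3] -> [1, 3]
  satisfied 2 clause(s); 2 remain; assigned so far: [4, 5]
unit clause [1] forces x1=T; simplify:
  satisfied 2 clause(s); 0 remain; assigned so far: [1, 4, 5]

Answer: 0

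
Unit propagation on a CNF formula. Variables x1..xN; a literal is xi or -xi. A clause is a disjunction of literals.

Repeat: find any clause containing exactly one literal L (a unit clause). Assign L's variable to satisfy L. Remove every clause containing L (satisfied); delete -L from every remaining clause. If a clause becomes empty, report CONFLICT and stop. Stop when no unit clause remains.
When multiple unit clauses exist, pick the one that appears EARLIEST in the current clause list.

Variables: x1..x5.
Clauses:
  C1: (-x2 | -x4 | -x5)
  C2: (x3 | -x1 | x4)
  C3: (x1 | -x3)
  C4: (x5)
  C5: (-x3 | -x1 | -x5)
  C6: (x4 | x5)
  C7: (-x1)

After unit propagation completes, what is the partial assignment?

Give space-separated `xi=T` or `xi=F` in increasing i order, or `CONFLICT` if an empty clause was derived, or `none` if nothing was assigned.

unit clause [5] forces x5=T; simplify:
  drop -5 from [-2, -4, -5] -> [-2, -4]
  drop -5 from [-3, -1, -5] -> [-3, -1]
  satisfied 2 clause(s); 5 remain; assigned so far: [5]
unit clause [-1] forces x1=F; simplify:
  drop 1 from [1, -3] -> [-3]
  satisfied 3 clause(s); 2 remain; assigned so far: [1, 5]
unit clause [-3] forces x3=F; simplify:
  satisfied 1 clause(s); 1 remain; assigned so far: [1, 3, 5]

Answer: x1=F x3=F x5=T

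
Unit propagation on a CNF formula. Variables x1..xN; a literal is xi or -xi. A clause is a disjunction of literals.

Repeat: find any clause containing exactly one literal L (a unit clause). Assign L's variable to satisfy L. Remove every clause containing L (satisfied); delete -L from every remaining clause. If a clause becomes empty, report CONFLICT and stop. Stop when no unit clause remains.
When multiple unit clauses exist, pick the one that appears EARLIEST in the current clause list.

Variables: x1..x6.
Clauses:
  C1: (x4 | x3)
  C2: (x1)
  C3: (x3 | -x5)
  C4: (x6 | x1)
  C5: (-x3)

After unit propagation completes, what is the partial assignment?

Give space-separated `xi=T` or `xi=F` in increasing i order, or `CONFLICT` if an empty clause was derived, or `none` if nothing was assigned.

Answer: x1=T x3=F x4=T x5=F

Derivation:
unit clause [1] forces x1=T; simplify:
  satisfied 2 clause(s); 3 remain; assigned so far: [1]
unit clause [-3] forces x3=F; simplify:
  drop 3 from [4, 3] -> [4]
  drop 3 from [3, -5] -> [-5]
  satisfied 1 clause(s); 2 remain; assigned so far: [1, 3]
unit clause [4] forces x4=T; simplify:
  satisfied 1 clause(s); 1 remain; assigned so far: [1, 3, 4]
unit clause [-5] forces x5=F; simplify:
  satisfied 1 clause(s); 0 remain; assigned so far: [1, 3, 4, 5]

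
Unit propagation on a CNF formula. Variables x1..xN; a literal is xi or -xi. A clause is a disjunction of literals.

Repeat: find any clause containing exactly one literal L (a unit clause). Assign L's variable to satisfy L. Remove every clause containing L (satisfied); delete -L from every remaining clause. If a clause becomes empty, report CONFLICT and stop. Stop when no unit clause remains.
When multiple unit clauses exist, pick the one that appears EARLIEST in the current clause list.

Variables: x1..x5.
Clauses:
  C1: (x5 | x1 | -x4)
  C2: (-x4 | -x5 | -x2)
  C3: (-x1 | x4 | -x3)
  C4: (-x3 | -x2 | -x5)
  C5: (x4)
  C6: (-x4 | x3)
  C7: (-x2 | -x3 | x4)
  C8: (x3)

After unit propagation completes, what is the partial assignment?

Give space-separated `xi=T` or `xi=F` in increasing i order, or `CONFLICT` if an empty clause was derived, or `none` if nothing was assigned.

Answer: x3=T x4=T

Derivation:
unit clause [4] forces x4=T; simplify:
  drop -4 from [5, 1, -4] -> [5, 1]
  drop -4 from [-4, -5, -2] -> [-5, -2]
  drop -4 from [-4, 3] -> [3]
  satisfied 3 clause(s); 5 remain; assigned so far: [4]
unit clause [3] forces x3=T; simplify:
  drop -3 from [-3, -2, -5] -> [-2, -5]
  satisfied 2 clause(s); 3 remain; assigned so far: [3, 4]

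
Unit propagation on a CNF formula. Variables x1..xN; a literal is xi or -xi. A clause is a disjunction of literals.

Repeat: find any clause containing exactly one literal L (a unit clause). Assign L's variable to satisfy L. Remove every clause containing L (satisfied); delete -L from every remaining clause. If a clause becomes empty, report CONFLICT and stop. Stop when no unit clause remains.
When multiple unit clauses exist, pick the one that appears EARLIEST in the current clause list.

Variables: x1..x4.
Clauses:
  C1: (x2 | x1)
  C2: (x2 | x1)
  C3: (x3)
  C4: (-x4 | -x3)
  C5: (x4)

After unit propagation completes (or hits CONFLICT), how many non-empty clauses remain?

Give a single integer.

Answer: 2

Derivation:
unit clause [3] forces x3=T; simplify:
  drop -3 from [-4, -3] -> [-4]
  satisfied 1 clause(s); 4 remain; assigned so far: [3]
unit clause [-4] forces x4=F; simplify:
  drop 4 from [4] -> [] (empty!)
  satisfied 1 clause(s); 3 remain; assigned so far: [3, 4]
CONFLICT (empty clause)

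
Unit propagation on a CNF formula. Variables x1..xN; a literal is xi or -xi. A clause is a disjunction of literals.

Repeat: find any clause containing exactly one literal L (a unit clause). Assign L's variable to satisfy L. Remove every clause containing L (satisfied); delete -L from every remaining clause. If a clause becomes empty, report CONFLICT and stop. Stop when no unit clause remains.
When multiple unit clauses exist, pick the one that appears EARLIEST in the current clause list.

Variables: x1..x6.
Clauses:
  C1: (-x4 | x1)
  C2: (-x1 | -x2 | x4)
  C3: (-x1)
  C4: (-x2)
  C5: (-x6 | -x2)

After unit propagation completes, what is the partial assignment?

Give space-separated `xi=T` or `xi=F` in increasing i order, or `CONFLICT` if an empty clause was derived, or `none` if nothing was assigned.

unit clause [-1] forces x1=F; simplify:
  drop 1 from [-4, 1] -> [-4]
  satisfied 2 clause(s); 3 remain; assigned so far: [1]
unit clause [-4] forces x4=F; simplify:
  satisfied 1 clause(s); 2 remain; assigned so far: [1, 4]
unit clause [-2] forces x2=F; simplify:
  satisfied 2 clause(s); 0 remain; assigned so far: [1, 2, 4]

Answer: x1=F x2=F x4=F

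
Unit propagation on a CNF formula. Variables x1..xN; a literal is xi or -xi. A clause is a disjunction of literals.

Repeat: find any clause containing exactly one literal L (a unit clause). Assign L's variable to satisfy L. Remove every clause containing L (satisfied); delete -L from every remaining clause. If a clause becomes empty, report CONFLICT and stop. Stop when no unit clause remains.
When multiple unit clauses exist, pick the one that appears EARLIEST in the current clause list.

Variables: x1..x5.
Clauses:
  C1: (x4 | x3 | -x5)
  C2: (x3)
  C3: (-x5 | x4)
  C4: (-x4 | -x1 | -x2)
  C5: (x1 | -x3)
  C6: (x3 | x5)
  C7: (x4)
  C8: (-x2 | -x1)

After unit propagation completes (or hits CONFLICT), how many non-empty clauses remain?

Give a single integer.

Answer: 0

Derivation:
unit clause [3] forces x3=T; simplify:
  drop -3 from [1, -3] -> [1]
  satisfied 3 clause(s); 5 remain; assigned so far: [3]
unit clause [1] forces x1=T; simplify:
  drop -1 from [-4, -1, -2] -> [-4, -2]
  drop -1 from [-2, -1] -> [-2]
  satisfied 1 clause(s); 4 remain; assigned so far: [1, 3]
unit clause [4] forces x4=T; simplify:
  drop -4 from [-4, -2] -> [-2]
  satisfied 2 clause(s); 2 remain; assigned so far: [1, 3, 4]
unit clause [-2] forces x2=F; simplify:
  satisfied 2 clause(s); 0 remain; assigned so far: [1, 2, 3, 4]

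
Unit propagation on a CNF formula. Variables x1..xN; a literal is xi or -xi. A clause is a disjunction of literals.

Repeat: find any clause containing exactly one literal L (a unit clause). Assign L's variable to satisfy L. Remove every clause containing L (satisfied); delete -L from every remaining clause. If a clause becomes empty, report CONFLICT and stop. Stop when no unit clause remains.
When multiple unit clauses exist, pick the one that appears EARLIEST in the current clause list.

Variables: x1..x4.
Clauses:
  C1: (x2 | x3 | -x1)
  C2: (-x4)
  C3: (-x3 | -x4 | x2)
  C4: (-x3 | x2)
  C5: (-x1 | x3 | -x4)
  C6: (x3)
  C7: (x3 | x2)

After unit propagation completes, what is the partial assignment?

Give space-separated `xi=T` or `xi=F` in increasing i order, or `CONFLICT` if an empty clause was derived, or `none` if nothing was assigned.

Answer: x2=T x3=T x4=F

Derivation:
unit clause [-4] forces x4=F; simplify:
  satisfied 3 clause(s); 4 remain; assigned so far: [4]
unit clause [3] forces x3=T; simplify:
  drop -3 from [-3, 2] -> [2]
  satisfied 3 clause(s); 1 remain; assigned so far: [3, 4]
unit clause [2] forces x2=T; simplify:
  satisfied 1 clause(s); 0 remain; assigned so far: [2, 3, 4]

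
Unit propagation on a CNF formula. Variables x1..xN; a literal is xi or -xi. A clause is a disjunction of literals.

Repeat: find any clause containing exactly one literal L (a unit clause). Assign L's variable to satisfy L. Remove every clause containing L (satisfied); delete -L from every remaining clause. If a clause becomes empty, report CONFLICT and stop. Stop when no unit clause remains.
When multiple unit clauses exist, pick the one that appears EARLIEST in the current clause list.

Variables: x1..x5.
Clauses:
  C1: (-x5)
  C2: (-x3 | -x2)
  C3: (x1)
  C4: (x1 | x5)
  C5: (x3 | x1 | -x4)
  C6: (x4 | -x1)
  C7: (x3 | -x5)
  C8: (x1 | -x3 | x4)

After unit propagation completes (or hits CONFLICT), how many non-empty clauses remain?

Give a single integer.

Answer: 1

Derivation:
unit clause [-5] forces x5=F; simplify:
  drop 5 from [1, 5] -> [1]
  satisfied 2 clause(s); 6 remain; assigned so far: [5]
unit clause [1] forces x1=T; simplify:
  drop -1 from [4, -1] -> [4]
  satisfied 4 clause(s); 2 remain; assigned so far: [1, 5]
unit clause [4] forces x4=T; simplify:
  satisfied 1 clause(s); 1 remain; assigned so far: [1, 4, 5]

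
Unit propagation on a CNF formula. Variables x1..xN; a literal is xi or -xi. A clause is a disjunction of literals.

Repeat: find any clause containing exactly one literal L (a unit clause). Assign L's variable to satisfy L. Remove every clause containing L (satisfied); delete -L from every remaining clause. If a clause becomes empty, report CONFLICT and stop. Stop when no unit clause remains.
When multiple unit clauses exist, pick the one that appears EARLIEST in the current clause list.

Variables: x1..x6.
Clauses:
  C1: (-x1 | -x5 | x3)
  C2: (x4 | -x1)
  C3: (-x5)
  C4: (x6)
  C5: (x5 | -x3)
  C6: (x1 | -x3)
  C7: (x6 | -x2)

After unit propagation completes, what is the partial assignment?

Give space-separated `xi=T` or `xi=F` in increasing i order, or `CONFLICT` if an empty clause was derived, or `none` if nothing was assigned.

Answer: x3=F x5=F x6=T

Derivation:
unit clause [-5] forces x5=F; simplify:
  drop 5 from [5, -3] -> [-3]
  satisfied 2 clause(s); 5 remain; assigned so far: [5]
unit clause [6] forces x6=T; simplify:
  satisfied 2 clause(s); 3 remain; assigned so far: [5, 6]
unit clause [-3] forces x3=F; simplify:
  satisfied 2 clause(s); 1 remain; assigned so far: [3, 5, 6]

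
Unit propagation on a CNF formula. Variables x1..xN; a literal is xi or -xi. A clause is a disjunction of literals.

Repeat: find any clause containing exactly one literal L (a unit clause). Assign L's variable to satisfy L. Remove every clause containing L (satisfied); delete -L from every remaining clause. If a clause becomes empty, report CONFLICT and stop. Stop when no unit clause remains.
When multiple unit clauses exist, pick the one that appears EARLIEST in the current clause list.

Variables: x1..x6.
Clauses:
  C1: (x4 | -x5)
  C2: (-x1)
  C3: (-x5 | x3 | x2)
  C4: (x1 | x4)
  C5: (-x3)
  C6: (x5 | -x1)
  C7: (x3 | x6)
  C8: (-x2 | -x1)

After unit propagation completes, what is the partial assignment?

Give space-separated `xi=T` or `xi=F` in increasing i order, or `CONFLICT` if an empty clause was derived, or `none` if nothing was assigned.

Answer: x1=F x3=F x4=T x6=T

Derivation:
unit clause [-1] forces x1=F; simplify:
  drop 1 from [1, 4] -> [4]
  satisfied 3 clause(s); 5 remain; assigned so far: [1]
unit clause [4] forces x4=T; simplify:
  satisfied 2 clause(s); 3 remain; assigned so far: [1, 4]
unit clause [-3] forces x3=F; simplify:
  drop 3 from [-5, 3, 2] -> [-5, 2]
  drop 3 from [3, 6] -> [6]
  satisfied 1 clause(s); 2 remain; assigned so far: [1, 3, 4]
unit clause [6] forces x6=T; simplify:
  satisfied 1 clause(s); 1 remain; assigned so far: [1, 3, 4, 6]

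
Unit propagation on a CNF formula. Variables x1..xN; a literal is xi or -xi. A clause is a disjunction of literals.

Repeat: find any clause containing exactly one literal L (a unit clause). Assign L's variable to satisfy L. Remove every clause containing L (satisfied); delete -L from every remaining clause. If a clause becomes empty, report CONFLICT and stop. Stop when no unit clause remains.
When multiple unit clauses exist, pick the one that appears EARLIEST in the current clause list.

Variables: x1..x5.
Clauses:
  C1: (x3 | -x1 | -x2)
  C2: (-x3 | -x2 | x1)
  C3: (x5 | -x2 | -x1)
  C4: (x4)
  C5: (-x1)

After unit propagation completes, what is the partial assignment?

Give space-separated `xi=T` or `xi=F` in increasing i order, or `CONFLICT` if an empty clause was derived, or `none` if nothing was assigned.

unit clause [4] forces x4=T; simplify:
  satisfied 1 clause(s); 4 remain; assigned so far: [4]
unit clause [-1] forces x1=F; simplify:
  drop 1 from [-3, -2, 1] -> [-3, -2]
  satisfied 3 clause(s); 1 remain; assigned so far: [1, 4]

Answer: x1=F x4=T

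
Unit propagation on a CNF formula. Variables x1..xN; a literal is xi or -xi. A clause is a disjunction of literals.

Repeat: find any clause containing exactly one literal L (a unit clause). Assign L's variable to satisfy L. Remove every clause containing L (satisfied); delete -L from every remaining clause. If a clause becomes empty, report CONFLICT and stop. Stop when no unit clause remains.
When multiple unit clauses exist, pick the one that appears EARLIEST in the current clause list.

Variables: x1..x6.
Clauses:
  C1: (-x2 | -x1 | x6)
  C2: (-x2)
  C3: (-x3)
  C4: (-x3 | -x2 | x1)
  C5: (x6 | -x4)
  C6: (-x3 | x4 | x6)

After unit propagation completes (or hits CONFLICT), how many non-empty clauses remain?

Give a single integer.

unit clause [-2] forces x2=F; simplify:
  satisfied 3 clause(s); 3 remain; assigned so far: [2]
unit clause [-3] forces x3=F; simplify:
  satisfied 2 clause(s); 1 remain; assigned so far: [2, 3]

Answer: 1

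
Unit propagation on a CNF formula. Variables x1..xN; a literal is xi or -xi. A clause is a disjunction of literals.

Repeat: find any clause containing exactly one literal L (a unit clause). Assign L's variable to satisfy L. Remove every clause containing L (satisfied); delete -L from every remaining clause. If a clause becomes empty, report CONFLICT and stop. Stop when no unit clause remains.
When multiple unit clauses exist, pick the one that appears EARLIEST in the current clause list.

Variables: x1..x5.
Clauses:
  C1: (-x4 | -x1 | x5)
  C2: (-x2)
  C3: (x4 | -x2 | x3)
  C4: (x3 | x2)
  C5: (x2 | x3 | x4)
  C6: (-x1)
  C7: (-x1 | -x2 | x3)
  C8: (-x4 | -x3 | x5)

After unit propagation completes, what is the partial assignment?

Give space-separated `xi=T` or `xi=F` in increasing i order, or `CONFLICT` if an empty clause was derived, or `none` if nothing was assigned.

Answer: x1=F x2=F x3=T

Derivation:
unit clause [-2] forces x2=F; simplify:
  drop 2 from [3, 2] -> [3]
  drop 2 from [2, 3, 4] -> [3, 4]
  satisfied 3 clause(s); 5 remain; assigned so far: [2]
unit clause [3] forces x3=T; simplify:
  drop -3 from [-4, -3, 5] -> [-4, 5]
  satisfied 2 clause(s); 3 remain; assigned so far: [2, 3]
unit clause [-1] forces x1=F; simplify:
  satisfied 2 clause(s); 1 remain; assigned so far: [1, 2, 3]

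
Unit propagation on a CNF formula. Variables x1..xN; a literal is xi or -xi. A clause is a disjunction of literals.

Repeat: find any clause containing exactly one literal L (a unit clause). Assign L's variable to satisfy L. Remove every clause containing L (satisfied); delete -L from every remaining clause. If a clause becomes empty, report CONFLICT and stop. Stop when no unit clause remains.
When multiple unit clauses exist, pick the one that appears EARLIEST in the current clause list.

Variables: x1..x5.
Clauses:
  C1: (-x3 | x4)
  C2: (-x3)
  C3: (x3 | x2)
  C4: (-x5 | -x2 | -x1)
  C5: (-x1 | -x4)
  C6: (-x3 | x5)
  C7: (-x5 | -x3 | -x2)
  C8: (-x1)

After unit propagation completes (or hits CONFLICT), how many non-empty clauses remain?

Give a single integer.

Answer: 0

Derivation:
unit clause [-3] forces x3=F; simplify:
  drop 3 from [3, 2] -> [2]
  satisfied 4 clause(s); 4 remain; assigned so far: [3]
unit clause [2] forces x2=T; simplify:
  drop -2 from [-5, -2, -1] -> [-5, -1]
  satisfied 1 clause(s); 3 remain; assigned so far: [2, 3]
unit clause [-1] forces x1=F; simplify:
  satisfied 3 clause(s); 0 remain; assigned so far: [1, 2, 3]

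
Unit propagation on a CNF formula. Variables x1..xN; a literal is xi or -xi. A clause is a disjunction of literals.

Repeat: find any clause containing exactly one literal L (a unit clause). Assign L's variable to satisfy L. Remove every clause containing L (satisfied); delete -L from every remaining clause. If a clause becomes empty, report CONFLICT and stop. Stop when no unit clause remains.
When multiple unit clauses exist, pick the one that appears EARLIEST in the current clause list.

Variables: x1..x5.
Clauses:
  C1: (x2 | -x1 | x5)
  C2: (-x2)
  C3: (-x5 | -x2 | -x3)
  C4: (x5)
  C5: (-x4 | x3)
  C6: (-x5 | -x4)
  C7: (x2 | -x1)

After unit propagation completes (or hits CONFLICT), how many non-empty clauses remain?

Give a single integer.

unit clause [-2] forces x2=F; simplify:
  drop 2 from [2, -1, 5] -> [-1, 5]
  drop 2 from [2, -1] -> [-1]
  satisfied 2 clause(s); 5 remain; assigned so far: [2]
unit clause [5] forces x5=T; simplify:
  drop -5 from [-5, -4] -> [-4]
  satisfied 2 clause(s); 3 remain; assigned so far: [2, 5]
unit clause [-4] forces x4=F; simplify:
  satisfied 2 clause(s); 1 remain; assigned so far: [2, 4, 5]
unit clause [-1] forces x1=F; simplify:
  satisfied 1 clause(s); 0 remain; assigned so far: [1, 2, 4, 5]

Answer: 0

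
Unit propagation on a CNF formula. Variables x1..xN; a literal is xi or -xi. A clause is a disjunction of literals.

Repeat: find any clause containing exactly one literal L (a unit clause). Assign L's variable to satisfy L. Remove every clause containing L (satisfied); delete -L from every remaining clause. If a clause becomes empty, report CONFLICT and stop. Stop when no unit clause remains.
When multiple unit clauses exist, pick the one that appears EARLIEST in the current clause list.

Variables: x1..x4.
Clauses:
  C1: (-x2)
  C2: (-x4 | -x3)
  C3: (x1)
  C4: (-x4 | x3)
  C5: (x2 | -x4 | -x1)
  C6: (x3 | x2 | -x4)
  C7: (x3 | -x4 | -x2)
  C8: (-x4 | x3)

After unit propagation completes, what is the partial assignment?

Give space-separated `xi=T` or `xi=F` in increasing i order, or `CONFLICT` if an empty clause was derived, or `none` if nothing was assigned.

Answer: x1=T x2=F x4=F

Derivation:
unit clause [-2] forces x2=F; simplify:
  drop 2 from [2, -4, -1] -> [-4, -1]
  drop 2 from [3, 2, -4] -> [3, -4]
  satisfied 2 clause(s); 6 remain; assigned so far: [2]
unit clause [1] forces x1=T; simplify:
  drop -1 from [-4, -1] -> [-4]
  satisfied 1 clause(s); 5 remain; assigned so far: [1, 2]
unit clause [-4] forces x4=F; simplify:
  satisfied 5 clause(s); 0 remain; assigned so far: [1, 2, 4]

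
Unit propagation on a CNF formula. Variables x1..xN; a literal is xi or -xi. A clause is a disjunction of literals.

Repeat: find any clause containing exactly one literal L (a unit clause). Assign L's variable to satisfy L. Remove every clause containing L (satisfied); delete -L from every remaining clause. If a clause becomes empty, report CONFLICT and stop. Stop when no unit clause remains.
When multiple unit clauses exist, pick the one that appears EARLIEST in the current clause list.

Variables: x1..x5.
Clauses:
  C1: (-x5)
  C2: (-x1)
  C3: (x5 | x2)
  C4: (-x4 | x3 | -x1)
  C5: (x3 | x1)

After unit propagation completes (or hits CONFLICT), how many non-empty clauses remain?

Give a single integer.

unit clause [-5] forces x5=F; simplify:
  drop 5 from [5, 2] -> [2]
  satisfied 1 clause(s); 4 remain; assigned so far: [5]
unit clause [-1] forces x1=F; simplify:
  drop 1 from [3, 1] -> [3]
  satisfied 2 clause(s); 2 remain; assigned so far: [1, 5]
unit clause [2] forces x2=T; simplify:
  satisfied 1 clause(s); 1 remain; assigned so far: [1, 2, 5]
unit clause [3] forces x3=T; simplify:
  satisfied 1 clause(s); 0 remain; assigned so far: [1, 2, 3, 5]

Answer: 0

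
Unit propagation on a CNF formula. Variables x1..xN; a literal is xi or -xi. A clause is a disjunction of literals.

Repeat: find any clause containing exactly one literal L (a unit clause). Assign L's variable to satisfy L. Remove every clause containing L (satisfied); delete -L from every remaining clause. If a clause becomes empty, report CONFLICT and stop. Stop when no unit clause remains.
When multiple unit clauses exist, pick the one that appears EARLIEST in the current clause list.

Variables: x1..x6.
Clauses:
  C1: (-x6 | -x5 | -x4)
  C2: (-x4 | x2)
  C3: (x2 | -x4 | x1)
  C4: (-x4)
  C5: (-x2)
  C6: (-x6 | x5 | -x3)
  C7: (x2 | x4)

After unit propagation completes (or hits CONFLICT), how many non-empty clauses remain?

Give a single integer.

unit clause [-4] forces x4=F; simplify:
  drop 4 from [2, 4] -> [2]
  satisfied 4 clause(s); 3 remain; assigned so far: [4]
unit clause [-2] forces x2=F; simplify:
  drop 2 from [2] -> [] (empty!)
  satisfied 1 clause(s); 2 remain; assigned so far: [2, 4]
CONFLICT (empty clause)

Answer: 1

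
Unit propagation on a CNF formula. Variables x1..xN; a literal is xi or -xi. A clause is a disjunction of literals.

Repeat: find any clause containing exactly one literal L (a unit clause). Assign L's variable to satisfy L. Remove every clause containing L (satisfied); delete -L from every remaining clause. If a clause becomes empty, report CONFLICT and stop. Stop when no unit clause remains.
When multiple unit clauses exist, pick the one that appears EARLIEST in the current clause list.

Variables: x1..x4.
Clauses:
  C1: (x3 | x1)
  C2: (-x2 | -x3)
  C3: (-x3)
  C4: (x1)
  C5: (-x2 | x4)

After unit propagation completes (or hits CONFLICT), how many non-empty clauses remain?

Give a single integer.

unit clause [-3] forces x3=F; simplify:
  drop 3 from [3, 1] -> [1]
  satisfied 2 clause(s); 3 remain; assigned so far: [3]
unit clause [1] forces x1=T; simplify:
  satisfied 2 clause(s); 1 remain; assigned so far: [1, 3]

Answer: 1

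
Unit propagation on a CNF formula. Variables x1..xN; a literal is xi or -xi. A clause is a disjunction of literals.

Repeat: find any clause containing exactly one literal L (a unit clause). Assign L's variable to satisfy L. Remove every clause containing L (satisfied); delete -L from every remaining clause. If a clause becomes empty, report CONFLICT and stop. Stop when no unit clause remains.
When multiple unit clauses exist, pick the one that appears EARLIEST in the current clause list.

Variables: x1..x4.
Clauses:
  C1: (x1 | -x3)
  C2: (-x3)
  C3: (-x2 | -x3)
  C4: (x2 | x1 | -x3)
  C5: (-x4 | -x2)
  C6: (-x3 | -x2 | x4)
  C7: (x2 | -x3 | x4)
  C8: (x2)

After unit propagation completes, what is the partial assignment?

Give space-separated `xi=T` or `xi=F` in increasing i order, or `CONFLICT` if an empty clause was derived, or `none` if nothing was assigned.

unit clause [-3] forces x3=F; simplify:
  satisfied 6 clause(s); 2 remain; assigned so far: [3]
unit clause [2] forces x2=T; simplify:
  drop -2 from [-4, -2] -> [-4]
  satisfied 1 clause(s); 1 remain; assigned so far: [2, 3]
unit clause [-4] forces x4=F; simplify:
  satisfied 1 clause(s); 0 remain; assigned so far: [2, 3, 4]

Answer: x2=T x3=F x4=F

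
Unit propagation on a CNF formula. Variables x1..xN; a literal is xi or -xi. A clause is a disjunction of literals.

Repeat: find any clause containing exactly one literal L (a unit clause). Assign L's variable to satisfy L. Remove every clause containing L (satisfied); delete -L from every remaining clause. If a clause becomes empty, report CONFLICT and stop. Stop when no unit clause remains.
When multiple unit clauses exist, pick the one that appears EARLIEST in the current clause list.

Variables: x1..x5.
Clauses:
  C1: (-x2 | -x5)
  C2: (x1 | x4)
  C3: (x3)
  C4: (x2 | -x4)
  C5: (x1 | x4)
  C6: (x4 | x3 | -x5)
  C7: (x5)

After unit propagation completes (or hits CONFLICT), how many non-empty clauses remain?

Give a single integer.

Answer: 0

Derivation:
unit clause [3] forces x3=T; simplify:
  satisfied 2 clause(s); 5 remain; assigned so far: [3]
unit clause [5] forces x5=T; simplify:
  drop -5 from [-2, -5] -> [-2]
  satisfied 1 clause(s); 4 remain; assigned so far: [3, 5]
unit clause [-2] forces x2=F; simplify:
  drop 2 from [2, -4] -> [-4]
  satisfied 1 clause(s); 3 remain; assigned so far: [2, 3, 5]
unit clause [-4] forces x4=F; simplify:
  drop 4 from [1, 4] -> [1]
  drop 4 from [1, 4] -> [1]
  satisfied 1 clause(s); 2 remain; assigned so far: [2, 3, 4, 5]
unit clause [1] forces x1=T; simplify:
  satisfied 2 clause(s); 0 remain; assigned so far: [1, 2, 3, 4, 5]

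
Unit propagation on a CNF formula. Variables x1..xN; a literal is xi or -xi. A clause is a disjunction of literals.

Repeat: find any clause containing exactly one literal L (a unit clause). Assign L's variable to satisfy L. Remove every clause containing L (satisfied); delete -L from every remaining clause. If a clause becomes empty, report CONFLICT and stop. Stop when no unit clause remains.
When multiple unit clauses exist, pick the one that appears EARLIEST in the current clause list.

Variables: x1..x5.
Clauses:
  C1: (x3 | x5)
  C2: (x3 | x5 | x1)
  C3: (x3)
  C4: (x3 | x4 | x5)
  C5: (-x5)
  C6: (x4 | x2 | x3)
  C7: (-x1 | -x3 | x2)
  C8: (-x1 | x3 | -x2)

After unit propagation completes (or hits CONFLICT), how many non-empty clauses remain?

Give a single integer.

unit clause [3] forces x3=T; simplify:
  drop -3 from [-1, -3, 2] -> [-1, 2]
  satisfied 6 clause(s); 2 remain; assigned so far: [3]
unit clause [-5] forces x5=F; simplify:
  satisfied 1 clause(s); 1 remain; assigned so far: [3, 5]

Answer: 1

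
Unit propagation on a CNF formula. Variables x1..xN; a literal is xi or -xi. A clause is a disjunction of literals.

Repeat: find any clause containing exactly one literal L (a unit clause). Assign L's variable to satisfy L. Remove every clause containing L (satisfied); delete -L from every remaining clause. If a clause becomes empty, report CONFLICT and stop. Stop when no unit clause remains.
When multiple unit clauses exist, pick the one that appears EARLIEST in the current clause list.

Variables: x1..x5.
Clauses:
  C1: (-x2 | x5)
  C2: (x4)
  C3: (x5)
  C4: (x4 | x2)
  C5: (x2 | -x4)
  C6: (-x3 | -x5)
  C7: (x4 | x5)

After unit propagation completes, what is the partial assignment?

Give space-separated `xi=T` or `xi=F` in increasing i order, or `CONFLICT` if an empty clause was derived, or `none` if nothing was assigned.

Answer: x2=T x3=F x4=T x5=T

Derivation:
unit clause [4] forces x4=T; simplify:
  drop -4 from [2, -4] -> [2]
  satisfied 3 clause(s); 4 remain; assigned so far: [4]
unit clause [5] forces x5=T; simplify:
  drop -5 from [-3, -5] -> [-3]
  satisfied 2 clause(s); 2 remain; assigned so far: [4, 5]
unit clause [2] forces x2=T; simplify:
  satisfied 1 clause(s); 1 remain; assigned so far: [2, 4, 5]
unit clause [-3] forces x3=F; simplify:
  satisfied 1 clause(s); 0 remain; assigned so far: [2, 3, 4, 5]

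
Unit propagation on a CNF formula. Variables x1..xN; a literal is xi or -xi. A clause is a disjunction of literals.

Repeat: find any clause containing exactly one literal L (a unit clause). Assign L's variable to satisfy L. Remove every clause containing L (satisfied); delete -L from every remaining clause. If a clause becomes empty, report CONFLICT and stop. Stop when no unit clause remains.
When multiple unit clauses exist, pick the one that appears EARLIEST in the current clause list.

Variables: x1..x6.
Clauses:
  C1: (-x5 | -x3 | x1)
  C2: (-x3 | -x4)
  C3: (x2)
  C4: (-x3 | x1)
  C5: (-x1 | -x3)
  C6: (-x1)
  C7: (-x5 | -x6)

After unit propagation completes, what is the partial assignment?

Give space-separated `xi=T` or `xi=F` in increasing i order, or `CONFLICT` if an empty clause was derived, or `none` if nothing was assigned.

unit clause [2] forces x2=T; simplify:
  satisfied 1 clause(s); 6 remain; assigned so far: [2]
unit clause [-1] forces x1=F; simplify:
  drop 1 from [-5, -3, 1] -> [-5, -3]
  drop 1 from [-3, 1] -> [-3]
  satisfied 2 clause(s); 4 remain; assigned so far: [1, 2]
unit clause [-3] forces x3=F; simplify:
  satisfied 3 clause(s); 1 remain; assigned so far: [1, 2, 3]

Answer: x1=F x2=T x3=F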